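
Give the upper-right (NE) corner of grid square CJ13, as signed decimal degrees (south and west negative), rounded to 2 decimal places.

Field C=2, J=9: +2·20° lon, +9·10° lat → SW at lon -140°, lat 0°.
Square 1, 3: +1·2° lon, +3·1° lat → SW at lon -138°, lat 3°.
Cell spans 2° lon × 1° lat. NE corner is SW corner plus one full cell.
latitude 4.00, longitude -136.00.

4.00, -136.00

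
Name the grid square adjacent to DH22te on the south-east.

Longitude subsquare t = 19; +1 → 20 = u.
Latitude subsquare e = 4; −1 → 3 = d.

DH22ud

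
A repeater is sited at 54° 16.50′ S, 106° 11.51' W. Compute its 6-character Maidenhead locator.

DD65vr

Shift to the Maidenhead origin (180°W, 90°S): lon 73.8082, lat 35.7250.
Field (20°×10°, letters A–R): 73.8082/20 → 3 → D, 35.7250/10 → 3 → D; chars DD.
Square (2°×1°, digits 0–9): 13.8082/2 → 6, 5.7250/1 → 5; chars 65.
Subsquare (5′×2.5′, letters a–x): 1.8082/0.0833333 → 21 → v, 0.7250/0.0416667 → 17 → r; chars vr.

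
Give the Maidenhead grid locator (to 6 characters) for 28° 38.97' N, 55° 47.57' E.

Offset from 180°W / 90°S: lon 235.7928°, lat 118.6495°.
Field: 235.7928/20 → 11 → L, 118.6495/10 → 11 → L; chars LL.
Square: 15.7928/2 → 7, 8.6495/1 → 8; chars 78.
Subsquare: 1.7928/0.0833333 → 21 → v, 0.6495/0.0416667 → 15 → p; chars vp.

LL78vp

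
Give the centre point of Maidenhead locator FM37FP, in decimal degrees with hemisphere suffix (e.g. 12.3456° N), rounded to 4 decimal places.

37.6458° N, 73.5417° W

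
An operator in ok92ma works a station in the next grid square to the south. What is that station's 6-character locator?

Latitude subsquare a = 0; −1 → -1, wraps to 23 = x, carry into square.
Latitude square 2; −1 → 1.
The longitude characters are unchanged.

OK91mx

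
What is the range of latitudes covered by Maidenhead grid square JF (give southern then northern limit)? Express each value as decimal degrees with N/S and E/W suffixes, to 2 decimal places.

40.00° S, 30.00° S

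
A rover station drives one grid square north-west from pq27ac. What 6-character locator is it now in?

Longitude subsquare a = 0; −1 → -1, wraps to 23 = x, carry into square.
Longitude square 2; −1 → 1.
Latitude subsquare c = 2; +1 → 3 = d.

PQ17xd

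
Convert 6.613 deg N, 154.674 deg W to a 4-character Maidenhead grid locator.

Add 180° to longitude and 90° to latitude: 25.33, 96.61.
Field: 25.33/20 → 1 → B, 96.61/10 → 9 → J; chars BJ.
Square: 5.33/2 → 2, 6.61/1 → 6; chars 26.

BJ26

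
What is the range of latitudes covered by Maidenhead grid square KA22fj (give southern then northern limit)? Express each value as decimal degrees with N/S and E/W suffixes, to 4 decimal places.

87.6250° S, 87.5833° S

Field K=10, A=0: +10·20° lon, +0·10° lat → SW at lon 20°, lat -90°.
Square 2, 2: +2·2° lon, +2·1° lat → SW at lon 24°, lat -88°.
Subsquare f=5, j=9: +5·0.0833333° lon, +9·0.0416667° lat → SW at lon 24.4167°, lat -87.625°.
Cell spans 0.0833333° lon × 0.0416667° lat.
south 87.6250° S, north 87.5833° S.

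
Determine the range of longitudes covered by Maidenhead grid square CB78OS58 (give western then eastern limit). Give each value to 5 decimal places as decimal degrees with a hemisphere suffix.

124.79167° W, 124.78333° W

Field C=2, B=1: +2·20° lon, +1·10° lat → SW at lon -140°, lat -80°.
Square 7, 8: +7·2° lon, +8·1° lat → SW at lon -126°, lat -72°.
Subsquare o=14, s=18: +14·0.0833333° lon, +18·0.0416667° lat → SW at lon -124.833°, lat -71.25°.
Extended square 5, 8: +5·0.00833333° lon, +8·0.00416667° lat → SW at lon -124.792°, lat -71.2167°.
Cell spans 0.00833333° lon × 0.00416667° lat.
west 124.79167° W, east 124.78333° W.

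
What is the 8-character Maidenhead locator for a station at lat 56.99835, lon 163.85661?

RO16wx29

Offset from 180°W / 90°S: lon 343.85661°, lat 146.99835°.
Field: 343.85661/20 → 17 → R, 146.99835/10 → 14 → O; chars RO.
Square: 3.85661/2 → 1, 6.99835/1 → 6; chars 16.
Subsquare: 1.85661/0.0833333 → 22 → w, 0.99835/0.0416667 → 23 → x; chars wx.
Extended square: 0.02328/0.00833333 → 2, 0.04002/0.00416667 → 9; chars 29.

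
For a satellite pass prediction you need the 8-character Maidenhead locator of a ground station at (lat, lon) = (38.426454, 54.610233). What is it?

LM78hk32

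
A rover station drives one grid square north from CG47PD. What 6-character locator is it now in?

CG47pe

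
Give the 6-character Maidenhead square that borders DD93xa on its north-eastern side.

ED03ab

Longitude subsquare x = 23; +1 → 24, wraps to 0 = a, carry into square.
Longitude square 9; +1 → 10, wraps to 0, carry into field.
Longitude field D = 3; +1 → 4 = E.
Latitude subsquare a = 0; +1 → 1 = b.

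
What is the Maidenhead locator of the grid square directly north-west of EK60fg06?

Longitude extended square 0; −1 → -1, wraps to 9, carry into subsquare.
Longitude subsquare f = 5; −1 → 4 = e.
Latitude extended square 6; +1 → 7.

EK60eg97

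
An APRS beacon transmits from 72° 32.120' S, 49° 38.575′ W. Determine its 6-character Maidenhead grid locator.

GB57el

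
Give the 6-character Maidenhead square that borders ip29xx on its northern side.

Latitude subsquare x = 23; +1 → 24, wraps to 0 = a, carry into square.
Latitude square 9; +1 → 10, wraps to 0, carry into field.
Latitude field P = 15; +1 → 16 = Q.
The longitude characters are unchanged.

IQ20xa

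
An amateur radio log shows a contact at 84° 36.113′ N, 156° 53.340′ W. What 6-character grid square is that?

BR14no

Offset from 180°W / 90°S: lon 23.1110°, lat 174.6019°.
Field (20°×10°, letters A–R): 23.1110/20 → 1 → B, 174.6019/10 → 17 → R; chars BR.
Square (2°×1°, digits 0–9): 3.1110/2 → 1, 4.6019/1 → 4; chars 14.
Subsquare (5′×2.5′, letters a–x): 1.1110/0.0833333 → 13 → n, 0.6019/0.0416667 → 14 → o; chars no.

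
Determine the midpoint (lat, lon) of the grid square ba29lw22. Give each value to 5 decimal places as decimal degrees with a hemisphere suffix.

80.07292° S, 155.06250° W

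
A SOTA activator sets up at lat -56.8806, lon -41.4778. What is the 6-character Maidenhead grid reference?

Shift to the Maidenhead origin (180°W, 90°S): lon 138.5222, lat 33.1194.
Field (20°×10°, letters A–R): lon ⌊138.5222/20⌋ = 6 → G; lat ⌊33.1194/10⌋ = 3 → D.
Square (2°×1°, digits 0–9): lon ⌊18.5222/2⌋ = 9; lat ⌊3.1194/1⌋ = 3.
Subsquare (5′×2.5′, letters a–x): lon ⌊0.5222/0.0833333⌋ = 6 → g; lat ⌊0.1194/0.0416667⌋ = 2 → c.

GD93gc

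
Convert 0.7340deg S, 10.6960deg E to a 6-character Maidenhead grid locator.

JI59ig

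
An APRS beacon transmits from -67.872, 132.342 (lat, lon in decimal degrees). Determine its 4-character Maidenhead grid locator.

Shift to the Maidenhead origin (180°W, 90°S): lon 312.34, lat 22.13.
Field: lon ⌊312.34/20⌋ = 15 → P; lat ⌊22.13/10⌋ = 2 → C.
Square: lon ⌊12.34/2⌋ = 6; lat ⌊2.13/1⌋ = 2.

PC62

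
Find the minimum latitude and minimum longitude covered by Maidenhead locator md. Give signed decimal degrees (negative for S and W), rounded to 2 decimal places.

Field M=12, D=3: +12·20° lon, +3·10° lat → SW at lon 60°, lat -60°.
latitude -60.00, longitude 60.00.

-60.00, 60.00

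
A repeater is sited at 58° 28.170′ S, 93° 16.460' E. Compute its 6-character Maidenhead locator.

ND61pm

Add 180° to longitude and 90° to latitude: 273.2743, 31.5305.
Field: 273.2743/20 → 13 → N, 31.5305/10 → 3 → D; chars ND.
Square: 13.2743/2 → 6, 1.5305/1 → 1; chars 61.
Subsquare: 1.2743/0.0833333 → 15 → p, 0.5305/0.0416667 → 12 → m; chars pm.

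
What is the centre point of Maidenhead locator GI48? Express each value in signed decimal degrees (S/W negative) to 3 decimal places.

-1.500, -51.000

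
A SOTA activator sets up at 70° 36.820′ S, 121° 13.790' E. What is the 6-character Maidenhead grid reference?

Shift to the Maidenhead origin (180°W, 90°S): lon 301.2298, lat 19.3863.
Field: 301.2298/20 → 15 → P, 19.3863/10 → 1 → B; chars PB.
Square: 1.2298/2 → 0, 9.3863/1 → 9; chars 09.
Subsquare: 1.2298/0.0833333 → 14 → o, 0.3863/0.0416667 → 9 → j; chars oj.

PB09oj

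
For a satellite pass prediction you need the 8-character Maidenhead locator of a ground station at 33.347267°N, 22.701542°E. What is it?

Offset from 180°W / 90°S: lon 202.70154°, lat 123.34727°.
Field: lon ⌊202.70154/20⌋ = 10 → K; lat ⌊123.34727/10⌋ = 12 → M.
Square: lon ⌊2.70154/2⌋ = 1; lat ⌊3.34727/1⌋ = 3.
Subsquare: lon ⌊0.70154/0.0833333⌋ = 8 → i; lat ⌊0.34727/0.0416667⌋ = 8 → i.
Extended square: lon ⌊0.03488/0.00833333⌋ = 4; lat ⌊0.01393/0.00416667⌋ = 3.

KM13ii43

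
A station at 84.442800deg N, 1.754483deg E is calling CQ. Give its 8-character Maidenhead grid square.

JR04vk06

Offset from 180°W / 90°S: lon 181.75448°, lat 174.44280°.
Field: lon ⌊181.75448/20⌋ = 9 → J; lat ⌊174.44280/10⌋ = 17 → R.
Square: lon ⌊1.75448/2⌋ = 0; lat ⌊4.44280/1⌋ = 4.
Subsquare: lon ⌊1.75448/0.0833333⌋ = 21 → v; lat ⌊0.44280/0.0416667⌋ = 10 → k.
Extended square: lon ⌊0.00448/0.00833333⌋ = 0; lat ⌊0.02613/0.00416667⌋ = 6.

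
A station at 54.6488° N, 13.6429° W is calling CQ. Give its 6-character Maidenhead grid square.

IO34ep

Add 180° to longitude and 90° to latitude: 166.3571, 144.6488.
Field: lon ⌊166.3571/20⌋ = 8 → I; lat ⌊144.6488/10⌋ = 14 → O.
Square: lon ⌊6.3571/2⌋ = 3; lat ⌊4.6488/1⌋ = 4.
Subsquare: lon ⌊0.3571/0.0833333⌋ = 4 → e; lat ⌊0.6488/0.0416667⌋ = 15 → p.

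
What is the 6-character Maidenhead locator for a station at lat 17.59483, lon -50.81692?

GK47oo

Add 180° to longitude and 90° to latitude: 129.1831, 107.5948.
Field (20°×10°, letters A–R): 129.1831/20 → 6 → G, 107.5948/10 → 10 → K; chars GK.
Square (2°×1°, digits 0–9): 9.1831/2 → 4, 7.5948/1 → 7; chars 47.
Subsquare (5′×2.5′, letters a–x): 1.1831/0.0833333 → 14 → o, 0.5948/0.0416667 → 14 → o; chars oo.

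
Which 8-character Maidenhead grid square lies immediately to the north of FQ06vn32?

FQ06vn33

Latitude extended square 2; +1 → 3.
The longitude characters are unchanged.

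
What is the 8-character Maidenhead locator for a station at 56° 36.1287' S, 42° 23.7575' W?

GD83tj25

Offset from 180°W / 90°S: lon 137.60404°, lat 33.39785°.
Field: lon ⌊137.60404/20⌋ = 6 → G; lat ⌊33.39785/10⌋ = 3 → D.
Square: lon ⌊17.60404/2⌋ = 8; lat ⌊3.39785/1⌋ = 3.
Subsquare: lon ⌊1.60404/0.0833333⌋ = 19 → t; lat ⌊0.39785/0.0416667⌋ = 9 → j.
Extended square: lon ⌊0.02071/0.00833333⌋ = 2; lat ⌊0.02285/0.00416667⌋ = 5.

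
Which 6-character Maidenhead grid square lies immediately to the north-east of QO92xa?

RO02ab

Longitude subsquare x = 23; +1 → 24, wraps to 0 = a, carry into square.
Longitude square 9; +1 → 10, wraps to 0, carry into field.
Longitude field Q = 16; +1 → 17 = R.
Latitude subsquare a = 0; +1 → 1 = b.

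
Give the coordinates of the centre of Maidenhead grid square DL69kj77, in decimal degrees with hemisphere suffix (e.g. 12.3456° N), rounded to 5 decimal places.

Field D=3, L=11: +3·20° lon, +11·10° lat → SW at lon -120°, lat 20°.
Square 6, 9: +6·2° lon, +9·1° lat → SW at lon -108°, lat 29°.
Subsquare k=10, j=9: +10·0.0833333° lon, +9·0.0416667° lat → SW at lon -107.167°, lat 29.375°.
Extended square 7, 7: +7·0.00833333° lon, +7·0.00416667° lat → SW at lon -107.108°, lat 29.4042°.
Cell spans 0.00833333° lon × 0.00416667° lat. Centre is SW corner plus half of each.
latitude 29.40625° N, longitude 107.10417° W.

29.40625° N, 107.10417° W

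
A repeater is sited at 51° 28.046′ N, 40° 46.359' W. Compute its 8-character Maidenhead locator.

Shift to the Maidenhead origin (180°W, 90°S): lon 139.22735, lat 141.46743.
Field: 139.22735/20 → 6 → G, 141.46743/10 → 14 → O; chars GO.
Square: 19.22735/2 → 9, 1.46743/1 → 1; chars 91.
Subsquare: 1.22735/0.0833333 → 14 → o, 0.46743/0.0416667 → 11 → l; chars ol.
Extended square: 0.06068/0.00833333 → 7, 0.00910/0.00416667 → 2; chars 72.

GO91ol72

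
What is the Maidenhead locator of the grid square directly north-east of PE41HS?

PE41it

Longitude subsquare h = 7; +1 → 8 = i.
Latitude subsquare s = 18; +1 → 19 = t.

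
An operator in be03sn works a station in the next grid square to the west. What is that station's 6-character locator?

Longitude subsquare s = 18; −1 → 17 = r.
The latitude characters are unchanged.

BE03rn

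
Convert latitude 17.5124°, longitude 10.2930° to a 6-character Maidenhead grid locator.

Add 180° to longitude and 90° to latitude: 190.2930, 107.5124.
Field: 190.2930/20 → 9 → J, 107.5124/10 → 10 → K; chars JK.
Square: 10.2930/2 → 5, 7.5124/1 → 7; chars 57.
Subsquare: 0.2930/0.0833333 → 3 → d, 0.5124/0.0416667 → 12 → m; chars dm.

JK57dm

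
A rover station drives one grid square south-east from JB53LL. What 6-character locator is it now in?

Longitude subsquare l = 11; +1 → 12 = m.
Latitude subsquare l = 11; −1 → 10 = k.

JB53mk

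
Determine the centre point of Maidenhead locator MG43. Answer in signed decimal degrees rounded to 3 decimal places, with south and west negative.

-26.500, 69.000

Field M=12, G=6: +12·20° lon, +6·10° lat → SW at lon 60°, lat -30°.
Square 4, 3: +4·2° lon, +3·1° lat → SW at lon 68°, lat -27°.
Cell spans 2° lon × 1° lat. Centre is SW corner plus half of each.
latitude -26.500, longitude 69.000.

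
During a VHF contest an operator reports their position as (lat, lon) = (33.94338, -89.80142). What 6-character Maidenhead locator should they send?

EM53cw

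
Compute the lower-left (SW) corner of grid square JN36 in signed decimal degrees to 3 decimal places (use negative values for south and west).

46.000, 6.000

Field J=9, N=13: +9·20° lon, +13·10° lat → SW at lon 0°, lat 40°.
Square 3, 6: +3·2° lon, +6·1° lat → SW at lon 6°, lat 46°.
latitude 46.000, longitude 6.000.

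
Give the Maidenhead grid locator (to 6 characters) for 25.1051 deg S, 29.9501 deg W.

HG54av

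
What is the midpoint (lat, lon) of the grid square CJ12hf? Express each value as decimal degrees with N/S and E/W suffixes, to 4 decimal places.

2.2292° N, 137.3750° W

Field C=2, J=9: +2·20° lon, +9·10° lat → SW at lon -140°, lat 0°.
Square 1, 2: +1·2° lon, +2·1° lat → SW at lon -138°, lat 2°.
Subsquare h=7, f=5: +7·0.0833333° lon, +5·0.0416667° lat → SW at lon -137.417°, lat 2.20833°.
Cell spans 0.0833333° lon × 0.0416667° lat. Centre is SW corner plus half of each.
latitude 2.2292° N, longitude 137.3750° W.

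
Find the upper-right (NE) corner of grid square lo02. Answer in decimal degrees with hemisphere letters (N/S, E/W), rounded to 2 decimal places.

Field L=11, O=14: +11·20° lon, +14·10° lat → SW at lon 40°, lat 50°.
Square 0, 2: +0·2° lon, +2·1° lat → SW at lon 40°, lat 52°.
Cell spans 2° lon × 1° lat. NE corner is SW corner plus one full cell.
latitude 53.00° N, longitude 42.00° E.

53.00° N, 42.00° E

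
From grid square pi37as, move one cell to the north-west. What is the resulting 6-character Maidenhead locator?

PI27xt

Longitude subsquare a = 0; −1 → -1, wraps to 23 = x, carry into square.
Longitude square 3; −1 → 2.
Latitude subsquare s = 18; +1 → 19 = t.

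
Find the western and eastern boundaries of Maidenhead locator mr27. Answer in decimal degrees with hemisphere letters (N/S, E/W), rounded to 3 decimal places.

64.000° E, 66.000° E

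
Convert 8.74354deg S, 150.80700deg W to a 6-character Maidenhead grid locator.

BI41og

Shift to the Maidenhead origin (180°W, 90°S): lon 29.1930, lat 81.2565.
Field: 29.1930/20 → 1 → B, 81.2565/10 → 8 → I; chars BI.
Square: 9.1930/2 → 4, 1.2565/1 → 1; chars 41.
Subsquare: 1.1930/0.0833333 → 14 → o, 0.2565/0.0416667 → 6 → g; chars og.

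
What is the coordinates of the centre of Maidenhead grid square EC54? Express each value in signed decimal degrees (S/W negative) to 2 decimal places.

-65.50, -89.00

Field E=4, C=2: +4·20° lon, +2·10° lat → SW at lon -100°, lat -70°.
Square 5, 4: +5·2° lon, +4·1° lat → SW at lon -90°, lat -66°.
Cell spans 2° lon × 1° lat. Centre is SW corner plus half of each.
latitude -65.50, longitude -89.00.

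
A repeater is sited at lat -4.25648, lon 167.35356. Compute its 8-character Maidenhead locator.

Add 180° to longitude and 90° to latitude: 347.35356, 85.74352.
Field: 347.35356/20 → 17 → R, 85.74352/10 → 8 → I; chars RI.
Square: 7.35356/2 → 3, 5.74352/1 → 5; chars 35.
Subsquare: 1.35356/0.0833333 → 16 → q, 0.74352/0.0416667 → 17 → r; chars qr.
Extended square: 0.02023/0.00833333 → 2, 0.03519/0.00416667 → 8; chars 28.

RI35qr28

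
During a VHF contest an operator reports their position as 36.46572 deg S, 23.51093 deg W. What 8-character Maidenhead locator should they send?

Offset from 180°W / 90°S: lon 156.48907°, lat 53.53428°.
Field: lon ⌊156.48907/20⌋ = 7 → H; lat ⌊53.53428/10⌋ = 5 → F.
Square: lon ⌊16.48907/2⌋ = 8; lat ⌊3.53428/1⌋ = 3.
Subsquare: lon ⌊0.48907/0.0833333⌋ = 5 → f; lat ⌊0.53428/0.0416667⌋ = 12 → m.
Extended square: lon ⌊0.07240/0.00833333⌋ = 8; lat ⌊0.03428/0.00416667⌋ = 8.

HF83fm88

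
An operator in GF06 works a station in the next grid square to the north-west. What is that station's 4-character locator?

Longitude square 0; −1 → -1, wraps to 9, carry into field.
Longitude field G = 6; −1 → 5 = F.
Latitude square 6; +1 → 7.

FF97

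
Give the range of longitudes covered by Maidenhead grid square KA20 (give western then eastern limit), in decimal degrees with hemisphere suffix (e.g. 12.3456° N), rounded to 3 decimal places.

Field K=10, A=0: +10·20° lon, +0·10° lat → SW at lon 20°, lat -90°.
Square 2, 0: +2·2° lon, +0·1° lat → SW at lon 24°, lat -90°.
Cell spans 2° lon × 1° lat.
west 24.000° E, east 26.000° E.

24.000° E, 26.000° E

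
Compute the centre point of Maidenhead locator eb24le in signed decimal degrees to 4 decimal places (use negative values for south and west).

-75.8125, -95.0417

Field E=4, B=1: +4·20° lon, +1·10° lat → SW at lon -100°, lat -80°.
Square 2, 4: +2·2° lon, +4·1° lat → SW at lon -96°, lat -76°.
Subsquare l=11, e=4: +11·0.0833333° lon, +4·0.0416667° lat → SW at lon -95.0833°, lat -75.8333°.
Cell spans 0.0833333° lon × 0.0416667° lat. Centre is SW corner plus half of each.
latitude -75.8125, longitude -95.0417.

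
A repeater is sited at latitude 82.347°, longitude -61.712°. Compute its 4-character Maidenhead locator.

Offset from 180°W / 90°S: lon 118.29°, lat 172.35°.
Field (20°×10°, letters A–R): 118.29/20 → 5 → F, 172.35/10 → 17 → R; chars FR.
Square (2°×1°, digits 0–9): 18.29/2 → 9, 2.35/1 → 2; chars 92.

FR92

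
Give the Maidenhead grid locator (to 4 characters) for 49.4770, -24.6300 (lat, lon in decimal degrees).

Add 180° to longitude and 90° to latitude: 155.37, 139.48.
Field: lon ⌊155.37/20⌋ = 7 → H; lat ⌊139.48/10⌋ = 13 → N.
Square: lon ⌊15.37/2⌋ = 7; lat ⌊9.48/1⌋ = 9.

HN79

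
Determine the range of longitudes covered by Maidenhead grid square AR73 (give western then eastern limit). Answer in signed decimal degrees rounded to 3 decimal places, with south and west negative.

-166.000, -164.000

Field A=0, R=17: +0·20° lon, +17·10° lat → SW at lon -180°, lat 80°.
Square 7, 3: +7·2° lon, +3·1° lat → SW at lon -166°, lat 83°.
Cell spans 2° lon × 1° lat.
west -166.000, east -164.000.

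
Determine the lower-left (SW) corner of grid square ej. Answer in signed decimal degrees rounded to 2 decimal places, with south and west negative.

0.00, -100.00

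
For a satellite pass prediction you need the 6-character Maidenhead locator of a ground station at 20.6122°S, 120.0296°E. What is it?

PG09aj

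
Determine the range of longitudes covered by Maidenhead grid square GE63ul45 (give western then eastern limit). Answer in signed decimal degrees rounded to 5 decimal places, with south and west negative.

-46.30000, -46.29167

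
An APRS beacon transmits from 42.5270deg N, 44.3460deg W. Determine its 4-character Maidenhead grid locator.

Offset from 180°W / 90°S: lon 135.65°, lat 132.53°.
Field: lon ⌊135.65/20⌋ = 6 → G; lat ⌊132.53/10⌋ = 13 → N.
Square: lon ⌊15.65/2⌋ = 7; lat ⌊2.53/1⌋ = 2.

GN72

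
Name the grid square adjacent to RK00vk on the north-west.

RK00ul

Longitude subsquare v = 21; −1 → 20 = u.
Latitude subsquare k = 10; +1 → 11 = l.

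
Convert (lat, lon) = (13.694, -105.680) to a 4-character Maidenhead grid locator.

Offset from 180°W / 90°S: lon 74.32°, lat 103.69°.
Field (20°×10°, letters A–R): lon ⌊74.32/20⌋ = 3 → D; lat ⌊103.69/10⌋ = 10 → K.
Square (2°×1°, digits 0–9): lon ⌊14.32/2⌋ = 7; lat ⌊3.69/1⌋ = 3.

DK73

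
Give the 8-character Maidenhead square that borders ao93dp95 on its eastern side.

AO93ep05

Longitude extended square 9; +1 → 10, wraps to 0, carry into subsquare.
Longitude subsquare d = 3; +1 → 4 = e.
The latitude characters are unchanged.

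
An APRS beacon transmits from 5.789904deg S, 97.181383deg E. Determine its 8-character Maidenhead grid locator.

Shift to the Maidenhead origin (180°W, 90°S): lon 277.18138, lat 84.21010.
Field: lon ⌊277.18138/20⌋ = 13 → N; lat ⌊84.21010/10⌋ = 8 → I.
Square: lon ⌊17.18138/2⌋ = 8; lat ⌊4.21010/1⌋ = 4.
Subsquare: lon ⌊1.18138/0.0833333⌋ = 14 → o; lat ⌊0.21010/0.0416667⌋ = 5 → f.
Extended square: lon ⌊0.01472/0.00833333⌋ = 1; lat ⌊0.00176/0.00416667⌋ = 0.

NI84of10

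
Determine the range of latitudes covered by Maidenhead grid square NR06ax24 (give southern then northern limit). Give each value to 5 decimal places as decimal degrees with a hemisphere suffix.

Field N=13, R=17: +13·20° lon, +17·10° lat → SW at lon 80°, lat 80°.
Square 0, 6: +0·2° lon, +6·1° lat → SW at lon 80°, lat 86°.
Subsquare a=0, x=23: +0·0.0833333° lon, +23·0.0416667° lat → SW at lon 80°, lat 86.9583°.
Extended square 2, 4: +2·0.00833333° lon, +4·0.00416667° lat → SW at lon 80.0167°, lat 86.975°.
Cell spans 0.00833333° lon × 0.00416667° lat.
south 86.97500° N, north 86.97917° N.

86.97500° N, 86.97917° N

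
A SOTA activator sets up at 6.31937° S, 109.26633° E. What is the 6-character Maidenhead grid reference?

OI43pq

Add 180° to longitude and 90° to latitude: 289.2663, 83.6806.
Field: 289.2663/20 → 14 → O, 83.6806/10 → 8 → I; chars OI.
Square: 9.2663/2 → 4, 3.6806/1 → 3; chars 43.
Subsquare: 1.2663/0.0833333 → 15 → p, 0.6806/0.0416667 → 16 → q; chars pq.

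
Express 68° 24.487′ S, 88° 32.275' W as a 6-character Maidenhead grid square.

EC51ro

Add 180° to longitude and 90° to latitude: 91.4621, 21.5919.
Field: 91.4621/20 → 4 → E, 21.5919/10 → 2 → C; chars EC.
Square: 11.4621/2 → 5, 1.5919/1 → 1; chars 51.
Subsquare: 1.4621/0.0833333 → 17 → r, 0.5919/0.0416667 → 14 → o; chars ro.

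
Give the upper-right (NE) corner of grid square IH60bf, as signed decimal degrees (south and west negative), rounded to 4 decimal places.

-19.7500, -7.8333

Field I=8, H=7: +8·20° lon, +7·10° lat → SW at lon -20°, lat -20°.
Square 6, 0: +6·2° lon, +0·1° lat → SW at lon -8°, lat -20°.
Subsquare b=1, f=5: +1·0.0833333° lon, +5·0.0416667° lat → SW at lon -7.91667°, lat -19.7917°.
Cell spans 0.0833333° lon × 0.0416667° lat. NE corner is SW corner plus one full cell.
latitude -19.7500, longitude -7.8333.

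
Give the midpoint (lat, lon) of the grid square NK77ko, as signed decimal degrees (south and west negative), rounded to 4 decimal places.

Field N=13, K=10: +13·20° lon, +10·10° lat → SW at lon 80°, lat 10°.
Square 7, 7: +7·2° lon, +7·1° lat → SW at lon 94°, lat 17°.
Subsquare k=10, o=14: +10·0.0833333° lon, +14·0.0416667° lat → SW at lon 94.8333°, lat 17.5833°.
Cell spans 0.0833333° lon × 0.0416667° lat. Centre is SW corner plus half of each.
latitude 17.6042, longitude 94.8750.

17.6042, 94.8750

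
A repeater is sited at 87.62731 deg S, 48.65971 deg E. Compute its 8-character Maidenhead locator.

LA42hi99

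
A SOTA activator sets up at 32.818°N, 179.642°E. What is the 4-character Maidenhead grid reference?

Shift to the Maidenhead origin (180°W, 90°S): lon 359.64, lat 122.82.
Field (20°×10°, letters A–R): lon ⌊359.64/20⌋ = 17 → R; lat ⌊122.82/10⌋ = 12 → M.
Square (2°×1°, digits 0–9): lon ⌊19.64/2⌋ = 9; lat ⌊2.82/1⌋ = 2.

RM92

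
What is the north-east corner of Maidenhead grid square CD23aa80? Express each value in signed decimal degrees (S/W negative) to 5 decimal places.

Field C=2, D=3: +2·20° lon, +3·10° lat → SW at lon -140°, lat -60°.
Square 2, 3: +2·2° lon, +3·1° lat → SW at lon -136°, lat -57°.
Subsquare a=0, a=0: +0·0.0833333° lon, +0·0.0416667° lat → SW at lon -136°, lat -57°.
Extended square 8, 0: +8·0.00833333° lon, +0·0.00416667° lat → SW at lon -135.933°, lat -57°.
Cell spans 0.00833333° lon × 0.00416667° lat. NE corner is SW corner plus one full cell.
latitude -56.99583, longitude -135.92500.

-56.99583, -135.92500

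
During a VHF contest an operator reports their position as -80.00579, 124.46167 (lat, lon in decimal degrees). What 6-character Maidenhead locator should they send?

PA29fx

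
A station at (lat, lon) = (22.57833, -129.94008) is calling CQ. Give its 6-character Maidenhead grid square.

CL52an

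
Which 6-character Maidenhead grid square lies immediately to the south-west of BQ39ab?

Longitude subsquare a = 0; −1 → -1, wraps to 23 = x, carry into square.
Longitude square 3; −1 → 2.
Latitude subsquare b = 1; −1 → 0 = a.

BQ29xa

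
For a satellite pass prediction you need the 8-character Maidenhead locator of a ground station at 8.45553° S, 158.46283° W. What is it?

Offset from 180°W / 90°S: lon 21.53717°, lat 81.54447°.
Field: 21.53717/20 → 1 → B, 81.54447/10 → 8 → I; chars BI.
Square: 1.53717/2 → 0, 1.54447/1 → 1; chars 01.
Subsquare: 1.53717/0.0833333 → 18 → s, 0.54447/0.0416667 → 13 → n; chars sn.
Extended square: 0.03717/0.00833333 → 4, 0.00280/0.00416667 → 0; chars 40.

BI01sn40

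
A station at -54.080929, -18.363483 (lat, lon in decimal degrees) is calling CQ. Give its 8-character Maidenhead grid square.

Shift to the Maidenhead origin (180°W, 90°S): lon 161.63652, lat 35.91907.
Field: lon ⌊161.63652/20⌋ = 8 → I; lat ⌊35.91907/10⌋ = 3 → D.
Square: lon ⌊1.63652/2⌋ = 0; lat ⌊5.91907/1⌋ = 5.
Subsquare: lon ⌊1.63652/0.0833333⌋ = 19 → t; lat ⌊0.91907/0.0416667⌋ = 22 → w.
Extended square: lon ⌊0.05318/0.00833333⌋ = 6; lat ⌊0.00240/0.00416667⌋ = 0.

ID05tw60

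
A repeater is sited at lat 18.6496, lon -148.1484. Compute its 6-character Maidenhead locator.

Shift to the Maidenhead origin (180°W, 90°S): lon 31.8516, lat 108.6496.
Field: 31.8516/20 → 1 → B, 108.6496/10 → 10 → K; chars BK.
Square: 11.8516/2 → 5, 8.6496/1 → 8; chars 58.
Subsquare: 1.8516/0.0833333 → 22 → w, 0.6496/0.0416667 → 15 → p; chars wp.

BK58wp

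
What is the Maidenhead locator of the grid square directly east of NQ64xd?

NQ74ad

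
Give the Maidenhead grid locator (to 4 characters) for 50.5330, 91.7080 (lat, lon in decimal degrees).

NO50

Add 180° to longitude and 90° to latitude: 271.71, 140.53.
Field: 271.71/20 → 13 → N, 140.53/10 → 14 → O; chars NO.
Square: 11.71/2 → 5, 0.53/1 → 0; chars 50.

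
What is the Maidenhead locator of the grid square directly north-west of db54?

DB45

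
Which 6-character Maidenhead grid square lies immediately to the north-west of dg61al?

Longitude subsquare a = 0; −1 → -1, wraps to 23 = x, carry into square.
Longitude square 6; −1 → 5.
Latitude subsquare l = 11; +1 → 12 = m.

DG51xm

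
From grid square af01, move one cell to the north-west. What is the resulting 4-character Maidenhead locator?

RF92

Longitude square 0; −1 → -1, wraps to 9, carry into field.
Longitude field A = 0; −1 → -1, wraps to 17 = R, wrapping around the antimeridian.
Latitude square 1; +1 → 2.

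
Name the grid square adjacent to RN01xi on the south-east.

RN11ah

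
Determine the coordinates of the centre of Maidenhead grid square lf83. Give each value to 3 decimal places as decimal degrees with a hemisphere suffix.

36.500° S, 57.000° E

Field L=11, F=5: +11·20° lon, +5·10° lat → SW at lon 40°, lat -40°.
Square 8, 3: +8·2° lon, +3·1° lat → SW at lon 56°, lat -37°.
Cell spans 2° lon × 1° lat. Centre is SW corner plus half of each.
latitude 36.500° S, longitude 57.000° E.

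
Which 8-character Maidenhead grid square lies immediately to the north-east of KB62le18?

KB62le29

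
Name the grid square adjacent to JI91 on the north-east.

Longitude square 9; +1 → 10, wraps to 0, carry into field.
Longitude field J = 9; +1 → 10 = K.
Latitude square 1; +1 → 2.

KI02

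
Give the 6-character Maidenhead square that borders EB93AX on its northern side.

Latitude subsquare x = 23; +1 → 24, wraps to 0 = a, carry into square.
Latitude square 3; +1 → 4.
The longitude characters are unchanged.

EB94aa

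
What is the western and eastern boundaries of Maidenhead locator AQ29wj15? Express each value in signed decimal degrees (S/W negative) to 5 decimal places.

-174.15833, -174.15000

Field A=0, Q=16: +0·20° lon, +16·10° lat → SW at lon -180°, lat 70°.
Square 2, 9: +2·2° lon, +9·1° lat → SW at lon -176°, lat 79°.
Subsquare w=22, j=9: +22·0.0833333° lon, +9·0.0416667° lat → SW at lon -174.167°, lat 79.375°.
Extended square 1, 5: +1·0.00833333° lon, +5·0.00416667° lat → SW at lon -174.158°, lat 79.3958°.
Cell spans 0.00833333° lon × 0.00416667° lat.
west -174.15833, east -174.15000.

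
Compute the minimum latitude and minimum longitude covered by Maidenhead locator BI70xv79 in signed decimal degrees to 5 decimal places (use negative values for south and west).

-9.08750, -144.02500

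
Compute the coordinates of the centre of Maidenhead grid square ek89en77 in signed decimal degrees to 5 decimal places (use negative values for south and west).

19.57292, -83.60417

Field E=4, K=10: +4·20° lon, +10·10° lat → SW at lon -100°, lat 10°.
Square 8, 9: +8·2° lon, +9·1° lat → SW at lon -84°, lat 19°.
Subsquare e=4, n=13: +4·0.0833333° lon, +13·0.0416667° lat → SW at lon -83.6667°, lat 19.5417°.
Extended square 7, 7: +7·0.00833333° lon, +7·0.00416667° lat → SW at lon -83.6083°, lat 19.5708°.
Cell spans 0.00833333° lon × 0.00416667° lat. Centre is SW corner plus half of each.
latitude 19.57292, longitude -83.60417.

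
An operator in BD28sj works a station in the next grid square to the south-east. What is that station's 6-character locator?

BD28ti

Longitude subsquare s = 18; +1 → 19 = t.
Latitude subsquare j = 9; −1 → 8 = i.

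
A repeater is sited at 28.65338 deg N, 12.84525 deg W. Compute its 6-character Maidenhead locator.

IL38np

Add 180° to longitude and 90° to latitude: 167.1548, 118.6534.
Field (20°×10°, letters A–R): 167.1548/20 → 8 → I, 118.6534/10 → 11 → L; chars IL.
Square (2°×1°, digits 0–9): 7.1548/2 → 3, 8.6534/1 → 8; chars 38.
Subsquare (5′×2.5′, letters a–x): 1.1548/0.0833333 → 13 → n, 0.6534/0.0416667 → 15 → p; chars np.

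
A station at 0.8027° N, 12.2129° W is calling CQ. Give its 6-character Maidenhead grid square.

Offset from 180°W / 90°S: lon 167.7871°, lat 90.8027°.
Field: lon ⌊167.7871/20⌋ = 8 → I; lat ⌊90.8027/10⌋ = 9 → J.
Square: lon ⌊7.7871/2⌋ = 3; lat ⌊0.8027/1⌋ = 0.
Subsquare: lon ⌊1.7871/0.0833333⌋ = 21 → v; lat ⌊0.8027/0.0416667⌋ = 19 → t.

IJ30vt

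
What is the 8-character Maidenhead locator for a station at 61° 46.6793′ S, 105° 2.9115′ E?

OC28mf53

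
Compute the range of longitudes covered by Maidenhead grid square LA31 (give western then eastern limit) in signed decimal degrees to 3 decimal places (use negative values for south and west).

Field L=11, A=0: +11·20° lon, +0·10° lat → SW at lon 40°, lat -90°.
Square 3, 1: +3·2° lon, +1·1° lat → SW at lon 46°, lat -89°.
Cell spans 2° lon × 1° lat.
west 46.000, east 48.000.

46.000, 48.000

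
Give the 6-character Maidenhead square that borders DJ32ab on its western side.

DJ22xb

Longitude subsquare a = 0; −1 → -1, wraps to 23 = x, carry into square.
Longitude square 3; −1 → 2.
The latitude characters are unchanged.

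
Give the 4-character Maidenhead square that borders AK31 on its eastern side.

Longitude square 3; +1 → 4.
The latitude characters are unchanged.

AK41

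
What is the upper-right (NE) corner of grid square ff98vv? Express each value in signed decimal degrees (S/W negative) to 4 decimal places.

Field F=5, F=5: +5·20° lon, +5·10° lat → SW at lon -80°, lat -40°.
Square 9, 8: +9·2° lon, +8·1° lat → SW at lon -62°, lat -32°.
Subsquare v=21, v=21: +21·0.0833333° lon, +21·0.0416667° lat → SW at lon -60.25°, lat -31.125°.
Cell spans 0.0833333° lon × 0.0416667° lat. NE corner is SW corner plus one full cell.
latitude -31.0833, longitude -60.1667.

-31.0833, -60.1667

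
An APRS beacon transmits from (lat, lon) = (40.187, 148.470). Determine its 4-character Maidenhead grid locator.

QN40

Offset from 180°W / 90°S: lon 328.47°, lat 130.19°.
Field: lon ⌊328.47/20⌋ = 16 → Q; lat ⌊130.19/10⌋ = 13 → N.
Square: lon ⌊8.47/2⌋ = 4; lat ⌊0.19/1⌋ = 0.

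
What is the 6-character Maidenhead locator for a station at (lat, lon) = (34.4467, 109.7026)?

Offset from 180°W / 90°S: lon 289.7026°, lat 124.4467°.
Field (20°×10°, letters A–R): lon ⌊289.7026/20⌋ = 14 → O; lat ⌊124.4467/10⌋ = 12 → M.
Square (2°×1°, digits 0–9): lon ⌊9.7026/2⌋ = 4; lat ⌊4.4467/1⌋ = 4.
Subsquare (5′×2.5′, letters a–x): lon ⌊1.7026/0.0833333⌋ = 20 → u; lat ⌊0.4467/0.0416667⌋ = 10 → k.

OM44uk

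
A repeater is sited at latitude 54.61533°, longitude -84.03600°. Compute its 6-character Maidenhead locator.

EO74xo

Add 180° to longitude and 90° to latitude: 95.9640, 144.6153.
Field (20°×10°, letters A–R): 95.9640/20 → 4 → E, 144.6153/10 → 14 → O; chars EO.
Square (2°×1°, digits 0–9): 15.9640/2 → 7, 4.6153/1 → 4; chars 74.
Subsquare (5′×2.5′, letters a–x): 1.9640/0.0833333 → 23 → x, 0.6153/0.0416667 → 14 → o; chars xo.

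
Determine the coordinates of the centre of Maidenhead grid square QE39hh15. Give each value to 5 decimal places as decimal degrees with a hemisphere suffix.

Field Q=16, E=4: +16·20° lon, +4·10° lat → SW at lon 140°, lat -50°.
Square 3, 9: +3·2° lon, +9·1° lat → SW at lon 146°, lat -41°.
Subsquare h=7, h=7: +7·0.0833333° lon, +7·0.0416667° lat → SW at lon 146.583°, lat -40.7083°.
Extended square 1, 5: +1·0.00833333° lon, +5·0.00416667° lat → SW at lon 146.592°, lat -40.6875°.
Cell spans 0.00833333° lon × 0.00416667° lat. Centre is SW corner plus half of each.
latitude 40.68542° S, longitude 146.59583° E.

40.68542° S, 146.59583° E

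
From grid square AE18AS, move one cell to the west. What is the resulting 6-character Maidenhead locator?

AE08xs

Longitude subsquare a = 0; −1 → -1, wraps to 23 = x, carry into square.
Longitude square 1; −1 → 0.
The latitude characters are unchanged.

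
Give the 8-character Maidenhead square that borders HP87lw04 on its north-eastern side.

Longitude extended square 0; +1 → 1.
Latitude extended square 4; +1 → 5.

HP87lw15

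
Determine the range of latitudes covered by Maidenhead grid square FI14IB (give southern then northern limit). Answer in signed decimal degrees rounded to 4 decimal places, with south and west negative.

-5.9583, -5.9167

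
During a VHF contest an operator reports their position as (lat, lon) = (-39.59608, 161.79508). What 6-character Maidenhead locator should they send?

RF00vj

Add 180° to longitude and 90° to latitude: 341.7951, 50.4039.
Field: lon ⌊341.7951/20⌋ = 17 → R; lat ⌊50.4039/10⌋ = 5 → F.
Square: lon ⌊1.7951/2⌋ = 0; lat ⌊0.4039/1⌋ = 0.
Subsquare: lon ⌊1.7951/0.0833333⌋ = 21 → v; lat ⌊0.4039/0.0416667⌋ = 9 → j.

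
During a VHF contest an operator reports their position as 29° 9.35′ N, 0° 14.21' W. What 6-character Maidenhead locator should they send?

IL99vd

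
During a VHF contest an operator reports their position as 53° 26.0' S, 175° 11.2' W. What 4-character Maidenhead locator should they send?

AD26

Shift to the Maidenhead origin (180°W, 90°S): lon 4.81, lat 36.57.
Field (20°×10°, letters A–R): lon ⌊4.81/20⌋ = 0 → A; lat ⌊36.57/10⌋ = 3 → D.
Square (2°×1°, digits 0–9): lon ⌊4.81/2⌋ = 2; lat ⌊6.57/1⌋ = 6.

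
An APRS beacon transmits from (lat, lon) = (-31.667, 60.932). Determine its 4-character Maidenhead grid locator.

MF08

Add 180° to longitude and 90° to latitude: 240.93, 58.33.
Field: 240.93/20 → 12 → M, 58.33/10 → 5 → F; chars MF.
Square: 0.93/2 → 0, 8.33/1 → 8; chars 08.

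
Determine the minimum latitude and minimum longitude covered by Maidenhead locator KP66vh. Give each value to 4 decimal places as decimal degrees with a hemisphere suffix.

66.2917° N, 33.7500° E

Field K=10, P=15: +10·20° lon, +15·10° lat → SW at lon 20°, lat 60°.
Square 6, 6: +6·2° lon, +6·1° lat → SW at lon 32°, lat 66°.
Subsquare v=21, h=7: +21·0.0833333° lon, +7·0.0416667° lat → SW at lon 33.75°, lat 66.2917°.
latitude 66.2917° N, longitude 33.7500° E.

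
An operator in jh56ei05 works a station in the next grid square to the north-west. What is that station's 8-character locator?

JH56di96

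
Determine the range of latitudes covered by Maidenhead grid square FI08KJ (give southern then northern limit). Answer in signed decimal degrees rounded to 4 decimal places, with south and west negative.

Field F=5, I=8: +5·20° lon, +8·10° lat → SW at lon -80°, lat -10°.
Square 0, 8: +0·2° lon, +8·1° lat → SW at lon -80°, lat -2°.
Subsquare k=10, j=9: +10·0.0833333° lon, +9·0.0416667° lat → SW at lon -79.1667°, lat -1.625°.
Cell spans 0.0833333° lon × 0.0416667° lat.
south -1.6250, north -1.5833.

-1.6250, -1.5833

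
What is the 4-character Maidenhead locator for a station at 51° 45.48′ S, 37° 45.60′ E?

KD88

Offset from 180°W / 90°S: lon 217.76°, lat 38.24°.
Field (20°×10°, letters A–R): 217.76/20 → 10 → K, 38.24/10 → 3 → D; chars KD.
Square (2°×1°, digits 0–9): 17.76/2 → 8, 8.24/1 → 8; chars 88.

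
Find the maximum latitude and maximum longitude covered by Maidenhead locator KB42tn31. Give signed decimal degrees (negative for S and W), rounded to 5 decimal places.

-77.45000, 29.61667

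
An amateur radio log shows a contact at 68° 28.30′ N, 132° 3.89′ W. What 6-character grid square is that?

CP38xl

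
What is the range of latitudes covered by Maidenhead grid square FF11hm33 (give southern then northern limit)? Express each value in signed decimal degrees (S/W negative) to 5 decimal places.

-38.48750, -38.48333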